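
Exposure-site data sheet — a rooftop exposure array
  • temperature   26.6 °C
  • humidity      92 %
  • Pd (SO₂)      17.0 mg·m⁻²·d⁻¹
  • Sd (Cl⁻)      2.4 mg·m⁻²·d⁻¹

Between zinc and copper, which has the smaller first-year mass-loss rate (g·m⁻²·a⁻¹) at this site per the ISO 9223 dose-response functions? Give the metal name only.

zinc

zinc: T>10 °C ⇒ hinge -0.071·(26.6−10) = -1.1786
  sulphur-dioxide contribution → 0.9507 μm/a
  chloride contribution → 0.5772 μm/a
  ⇒ r_corr(zinc) = 1.528 μm/a
  mass loss = 1.528 μm/a × 7.14 g/cm³ = 10.91 g·m⁻²·a⁻¹
copper: f(T) = -0.080·(T−10) [T>10 °C] = -1.3280
  sulphur-dioxide contribution → 0.668 μm/a
  chloride contribution → 1.312 μm/a
  total first-year rate 1.98 μm/a
  mass loss = 1.98 μm/a × 8.96 g/cm³ = 17.74 g·m⁻²·a⁻¹
Ordering by g·m⁻²·a⁻¹: copper (17.7) > zinc (10.9)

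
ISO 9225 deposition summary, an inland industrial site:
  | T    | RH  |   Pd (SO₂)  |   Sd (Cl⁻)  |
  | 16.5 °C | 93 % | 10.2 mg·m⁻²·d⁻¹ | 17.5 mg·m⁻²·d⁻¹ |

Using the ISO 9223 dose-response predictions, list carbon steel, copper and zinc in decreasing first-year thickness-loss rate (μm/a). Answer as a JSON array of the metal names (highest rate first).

carbon steel: temperature factor f = -0.054·(6.5) = -0.3510
  SO₂ term: 1.77·10.2^0.52·exp(0.02·93-0.3510) = 26.78
  Sd branch = 0.102·Sd^0.62·e^(0.033·RH+0.04·T) = 25.05 μm/a
  sum: 26.78 + 25.05 → r_corr = 51.83 μm/a
copper: temperature factor f = -0.080·(6.5) = -0.5200
  Pd branch = 0.0053·Pd^0.26·e^(0.059·RH+f) = 1.392 μm/a
  Cl⁻ term: 0.01025·17.5^0.27·exp(0.036·93+0.049·16.5) = 1.417
  sum: 1.392 + 1.417 → r_corr = 2.809 μm/a
zinc: T>10 °C ⇒ hinge -0.071·(16.5−10) = -0.4615
  Pd branch = 0.0129·Pd^0.44·e^(0.046·RH+f) = 1.629 μm/a
  Sd branch = 0.0175·Sd^0.57·e^(0.008·RH+0.085·T) = 0.7652 μm/a
  sum: 1.629 + 0.7652 → r_corr = 2.394 μm/a
Ordering by μm/a: carbon steel (51.8) > copper (2.81) > zinc (2.39)

["carbon steel", "copper", "zinc"]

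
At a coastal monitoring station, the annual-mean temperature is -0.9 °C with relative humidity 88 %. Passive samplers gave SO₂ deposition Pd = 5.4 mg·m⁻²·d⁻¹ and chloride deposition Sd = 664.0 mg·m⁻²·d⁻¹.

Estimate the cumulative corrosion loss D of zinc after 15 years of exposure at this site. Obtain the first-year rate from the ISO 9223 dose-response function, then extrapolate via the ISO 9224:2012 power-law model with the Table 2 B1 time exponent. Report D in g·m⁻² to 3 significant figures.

D(15) = 152 g·m⁻²

zinc: temperature factor f = +0.038·(-10.9) = -0.4142
  Pd branch = 0.0129·Pd^0.44·e^(0.046·RH+f) = 1.026 μm/a
  Sd branch = 0.0175·Sd^0.57·e^(0.008·RH+0.085·T) = 1.331 μm/a
  sum: 1.026 + 1.331 → r_corr = 2.357 μm/a
ISO 9224: D(t) = r_corr · t^b with b = 0.813 (zinc, B1)
  D(15) = 2.357 × 15^0.813 = 2.357 × 9.04 = 21.3 μm
  Mass loss = 21.3 μm × 7.14 g/cm³ = 152.1 g·m⁻²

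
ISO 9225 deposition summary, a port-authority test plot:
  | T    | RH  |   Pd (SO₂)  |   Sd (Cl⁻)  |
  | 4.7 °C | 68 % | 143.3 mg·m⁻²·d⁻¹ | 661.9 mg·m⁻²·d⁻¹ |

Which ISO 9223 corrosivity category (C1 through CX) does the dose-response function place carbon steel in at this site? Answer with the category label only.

C5

carbon steel: T≤10 °C ⇒ hinge +0.150·(4.7−10) = -0.7950
  sulphur-dioxide contribution → 41.17 μm/a
  chloride contribution → 65.12 μm/a
  total first-year rate 106.3 μm/a
ISO 9223 Table 2 (carbon steel): 80 < 106 ≤ 200 μm/a ⇒ C5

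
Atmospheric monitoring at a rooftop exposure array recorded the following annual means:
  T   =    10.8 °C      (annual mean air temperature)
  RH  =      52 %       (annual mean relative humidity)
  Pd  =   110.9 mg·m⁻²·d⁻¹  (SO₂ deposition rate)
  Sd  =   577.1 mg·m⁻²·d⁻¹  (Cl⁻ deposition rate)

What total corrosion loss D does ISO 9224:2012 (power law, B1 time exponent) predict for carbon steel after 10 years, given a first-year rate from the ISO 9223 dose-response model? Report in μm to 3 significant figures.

D(10) = 335 μm

carbon steel: f(T) = -0.054·(T−10) [T>10 °C] = -0.0432
  sulphur-dioxide contribution → 55.49 μm/a
  chloride contribution → 45.02 μm/a
  total first-year rate 100.5 μm/a
Power-law: D(10) = r_corr · 10^0.523
  D(10) = 100.5 × 10^0.523 = 100.5 × 3.334 = 335.2 μm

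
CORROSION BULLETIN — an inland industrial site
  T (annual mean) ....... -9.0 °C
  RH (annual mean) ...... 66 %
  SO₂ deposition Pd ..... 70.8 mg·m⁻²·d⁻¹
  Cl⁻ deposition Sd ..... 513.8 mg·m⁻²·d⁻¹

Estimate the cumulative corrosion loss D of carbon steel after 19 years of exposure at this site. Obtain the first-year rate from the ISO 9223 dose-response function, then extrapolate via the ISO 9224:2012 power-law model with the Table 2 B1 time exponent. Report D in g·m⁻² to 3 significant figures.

carbon steel: T≤10 °C ⇒ hinge +0.150·(-9.0−10) = -2.8500
  sulphur-dioxide contribution → 3.512 μm/a
  chloride contribution → 30.12 μm/a
  ⇒ r_corr(carbon steel) = 33.63 μm/a
ISO 9224: D(t) = r_corr · t^b with b = 0.523 (carbon steel, B1)
  D(19) = 33.63 × 19^0.523 = 33.63 × 4.664 = 156.9 μm
  Mass loss = 156.9 μm × 7.85 g/cm³ = 1231 g·m⁻²

D(19) = 1.23e+03 g·m⁻²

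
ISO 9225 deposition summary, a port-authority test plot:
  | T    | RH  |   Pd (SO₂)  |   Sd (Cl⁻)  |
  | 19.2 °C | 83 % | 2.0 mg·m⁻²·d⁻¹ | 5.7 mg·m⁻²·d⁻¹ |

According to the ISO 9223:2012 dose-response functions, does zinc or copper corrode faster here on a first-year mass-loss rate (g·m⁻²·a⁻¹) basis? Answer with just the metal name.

copper

zinc: f(T) = -0.071·(T−10) [T>10 °C] = -0.6532
  sulphur-dioxide contribution → 0.4145 μm/a
  chloride contribution → 0.4688 μm/a
  total first-year rate 0.8833 μm/a
  mass loss = 0.8833 μm/a × 7.14 g/cm³ = 6.307 g·m⁻²·a⁻¹
copper: temperature factor f = -0.080·(9.2) = -0.7360
  sulphur-dioxide contribution → 0.407 μm/a
  chloride contribution → 0.8338 μm/a
  total first-year rate 1.241 μm/a
  mass loss = 1.241 μm/a × 8.96 g/cm³ = 11.12 g·m⁻²·a⁻¹
Ordering by g·m⁻²·a⁻¹: copper (11.1) > zinc (6.31)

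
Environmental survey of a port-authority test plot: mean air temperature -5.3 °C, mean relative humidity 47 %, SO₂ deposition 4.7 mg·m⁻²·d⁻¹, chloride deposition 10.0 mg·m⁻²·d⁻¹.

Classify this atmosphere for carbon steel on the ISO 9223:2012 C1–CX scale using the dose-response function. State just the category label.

C2

carbon steel: f(T) = +0.150·(T−10) [T≤10 °C] = -2.2950
  Pd branch = 1.77·Pd^0.52·e^(0.02·RH+f) = 1.021 μm/a
  Sd branch = 0.102·Sd^0.62·e^(0.033·RH+0.04·T) = 1.622 μm/a
  r_corr = 1.021 + 1.622 = 2.643 μm/a
ISO 9223 Table 2 (carbon steel): 1.3 < 2.64 ≤ 25 μm/a ⇒ C2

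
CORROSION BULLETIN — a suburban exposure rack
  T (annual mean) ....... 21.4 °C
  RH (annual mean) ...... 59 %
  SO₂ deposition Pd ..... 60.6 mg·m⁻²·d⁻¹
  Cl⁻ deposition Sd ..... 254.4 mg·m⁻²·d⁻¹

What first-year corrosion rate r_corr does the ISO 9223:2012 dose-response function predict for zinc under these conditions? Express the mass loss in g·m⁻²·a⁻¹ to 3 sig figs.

zinc: temperature factor f = -0.071·(11.4) = -0.8094
  Pd branch = 0.0129·Pd^0.44·e^(0.046·RH+f) = 0.5273 μm/a
  Sd branch = 0.0175·Sd^0.57·e^(0.008·RH+0.085·T) = 4.066 μm/a
  sum: 0.5273 + 4.066 → r_corr = 4.593 μm/a
Convert to mass loss: 4.593 μm/a × 7.14 g/cm³ = 32.79 g·m⁻²·a⁻¹

r_corr = 32.8 g·m⁻²·a⁻¹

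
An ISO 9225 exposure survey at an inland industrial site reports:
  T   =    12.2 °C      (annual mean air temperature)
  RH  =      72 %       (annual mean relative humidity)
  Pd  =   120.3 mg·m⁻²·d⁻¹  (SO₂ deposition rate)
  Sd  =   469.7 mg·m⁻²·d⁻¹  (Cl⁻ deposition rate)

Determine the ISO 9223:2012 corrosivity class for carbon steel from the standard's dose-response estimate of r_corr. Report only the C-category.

carbon steel: temperature factor f = -0.054·(2.2) = -0.1188
  SO₂ term: 1.77·120.3^0.52·exp(0.02·72-0.1188) = 80.08
  Sd branch = 0.102·Sd^0.62·e^(0.033·RH+0.04·T) = 81.09 μm/a
  r_corr = 80.08 + 81.09 = 161.2 μm/a
Category bounds: 80…200 μm/a bracket r_corr ⇒ C5

C5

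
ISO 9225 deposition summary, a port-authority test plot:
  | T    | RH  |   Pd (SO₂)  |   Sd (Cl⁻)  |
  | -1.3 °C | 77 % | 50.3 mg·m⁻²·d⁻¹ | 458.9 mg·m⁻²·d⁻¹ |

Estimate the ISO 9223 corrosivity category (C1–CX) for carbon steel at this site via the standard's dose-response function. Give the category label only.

C4

carbon steel: T≤10 °C ⇒ hinge +0.150·(-1.3−10) = -1.6950
  Pd branch = 1.77·Pd^0.52·e^(0.02·RH+f) = 11.63 μm/a
  Sd branch = 0.102·Sd^0.62·e^(0.033·RH+0.04·T) = 54.93 μm/a
  sum: 11.63 + 54.93 → r_corr = 66.56 μm/a
ISO 9223 Table 2 (carbon steel): 50 < 66.6 ≤ 80 μm/a ⇒ C4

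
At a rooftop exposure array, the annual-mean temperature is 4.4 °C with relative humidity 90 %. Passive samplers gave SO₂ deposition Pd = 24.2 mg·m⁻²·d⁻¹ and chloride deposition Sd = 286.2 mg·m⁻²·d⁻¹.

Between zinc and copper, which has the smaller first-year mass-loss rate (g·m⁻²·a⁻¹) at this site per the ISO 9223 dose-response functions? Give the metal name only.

zinc: f(T) = +0.038·(T−10) [T≤10 °C] = -0.2128
  Pd branch = 0.0129·Pd^0.44·e^(0.046·RH+f) = 2.661 μm/a
  Sd branch = 0.0175·Sd^0.57·e^(0.008·RH+0.085·T) = 1.314 μm/a
  sum: 2.661 + 1.314 → r_corr = 3.974 μm/a
  mass loss = 3.974 μm/a × 7.14 g/cm³ = 28.38 g·m⁻²·a⁻¹
copper: T≤10 °C ⇒ hinge +0.126·(4.4−10) = -0.7056
  SO₂ term: 0.0053·24.2^0.26·exp(0.059·90-0.7056) = 1.213
  Sd branch = 0.01025·Sd^0.27·e^(0.036·RH+0.049·T) = 1.495 μm/a
  r_corr = 1.213 + 1.495 = 2.708 μm/a
  mass loss = 2.708 μm/a × 8.96 g/cm³ = 24.26 g·m⁻²·a⁻¹
Ordering by g·m⁻²·a⁻¹: zinc (28.4) > copper (24.3)

copper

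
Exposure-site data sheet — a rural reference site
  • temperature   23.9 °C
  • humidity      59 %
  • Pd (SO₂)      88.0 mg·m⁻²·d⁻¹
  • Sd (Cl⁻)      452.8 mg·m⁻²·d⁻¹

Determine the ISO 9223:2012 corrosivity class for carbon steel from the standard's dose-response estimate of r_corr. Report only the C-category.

carbon steel: f(T) = -0.054·(T−10) [T>10 °C] = -0.7506
  Pd branch = 1.77·Pd^0.52·e^(0.02·RH+f) = 27.9 μm/a
  Sd branch = 0.102·Sd^0.62·e^(0.033·RH+0.04·T) = 82.42 μm/a
  r_corr = 27.9 + 82.42 = 110.3 μm/a
Category bounds: 80…200 μm/a bracket r_corr ⇒ C5

C5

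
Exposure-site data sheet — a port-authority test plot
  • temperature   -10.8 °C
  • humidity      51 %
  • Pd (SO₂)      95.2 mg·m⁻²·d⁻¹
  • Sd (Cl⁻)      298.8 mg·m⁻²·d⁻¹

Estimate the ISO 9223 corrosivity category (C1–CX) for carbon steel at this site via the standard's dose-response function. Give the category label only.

carbon steel: temperature factor f = +0.150·(-20.8) = -3.1200
  SO₂ term: 1.77·95.2^0.52·exp(0.02·51-3.1200) = 2.317
  Cl⁻ term: 0.102·298.8^0.62·exp(0.033·51+0.04·-10.8) = 12.21
  sum: 2.317 + 12.21 → r_corr = 14.52 μm/a
Category bounds: 1.3…25 μm/a bracket r_corr ⇒ C2

C2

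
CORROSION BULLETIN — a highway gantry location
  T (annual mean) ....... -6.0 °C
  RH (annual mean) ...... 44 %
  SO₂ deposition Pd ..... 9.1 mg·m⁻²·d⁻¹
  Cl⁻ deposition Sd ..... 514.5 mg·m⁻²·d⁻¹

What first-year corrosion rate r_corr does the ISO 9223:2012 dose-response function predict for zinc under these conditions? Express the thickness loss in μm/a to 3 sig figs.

r_corr = 0.665 μm/a

zinc: temperature factor f = +0.038·(-16.0) = -0.6080
  Pd branch = 0.0129·Pd^0.44·e^(0.046·RH+f) = 0.1405 μm/a
  Cl⁻ term: 0.0175·514.5^0.57·exp(0.008·44+0.085·-6.0) = 0.5247
  sum: 0.1405 + 0.5247 → r_corr = 0.6652 μm/a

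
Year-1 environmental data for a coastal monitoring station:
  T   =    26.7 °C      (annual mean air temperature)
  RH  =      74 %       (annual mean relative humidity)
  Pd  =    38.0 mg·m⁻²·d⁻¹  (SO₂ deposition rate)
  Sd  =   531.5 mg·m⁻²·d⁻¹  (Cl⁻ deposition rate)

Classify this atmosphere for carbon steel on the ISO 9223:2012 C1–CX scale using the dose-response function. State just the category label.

C5

carbon steel: T>10 °C ⇒ hinge -0.054·(26.7−10) = -0.9018
  Pd branch = 1.77·Pd^0.52·e^(0.02·RH+f) = 20.92 μm/a
  Sd branch = 0.102·Sd^0.62·e^(0.033·RH+0.04·T) = 167 μm/a
  r_corr = 20.92 + 167 = 187.9 μm/a
188 μm/a falls in (80, 200] for carbon steel → category C5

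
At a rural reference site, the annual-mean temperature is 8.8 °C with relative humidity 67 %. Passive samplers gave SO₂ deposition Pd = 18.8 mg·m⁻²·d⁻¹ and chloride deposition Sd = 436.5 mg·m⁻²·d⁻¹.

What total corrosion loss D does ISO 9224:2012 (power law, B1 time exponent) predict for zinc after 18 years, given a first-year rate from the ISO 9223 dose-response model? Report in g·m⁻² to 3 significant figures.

D(18) = 224 g·m⁻²

zinc: temperature factor f = +0.038·(-1.2) = -0.0456
  Pd branch = 0.0129·Pd^0.44·e^(0.046·RH+f) = 0.977 μm/a
  Sd branch = 0.0175·Sd^0.57·e^(0.008·RH+0.085·T) = 2.021 μm/a
  r_corr = 0.977 + 2.021 = 2.998 μm/a
ISO 9224: D(t) = r_corr · t^b with b = 0.813 (zinc, B1)
  D(18) = 2.998 × 18^0.813 = 2.998 × 10.48 = 31.43 μm
  Mass loss = 31.43 μm × 7.14 g/cm³ = 224.4 g·m⁻²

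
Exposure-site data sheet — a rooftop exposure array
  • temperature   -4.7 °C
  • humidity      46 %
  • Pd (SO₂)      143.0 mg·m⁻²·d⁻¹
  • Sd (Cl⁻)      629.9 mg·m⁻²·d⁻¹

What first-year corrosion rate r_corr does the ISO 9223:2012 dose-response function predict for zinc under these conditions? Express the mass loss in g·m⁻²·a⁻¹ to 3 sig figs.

r_corr = 8.65 g·m⁻²·a⁻¹

zinc: temperature factor f = +0.038·(-14.7) = -0.5586
  Pd branch = 0.0129·Pd^0.44·e^(0.046·RH+f) = 0.5436 μm/a
  Sd branch = 0.0175·Sd^0.57·e^(0.008·RH+0.085·T) = 0.6683 μm/a
  r_corr = 0.5436 + 0.6683 = 1.212 μm/a
Convert to mass loss: 1.212 μm/a × 7.14 g/cm³ = 8.653 g·m⁻²·a⁻¹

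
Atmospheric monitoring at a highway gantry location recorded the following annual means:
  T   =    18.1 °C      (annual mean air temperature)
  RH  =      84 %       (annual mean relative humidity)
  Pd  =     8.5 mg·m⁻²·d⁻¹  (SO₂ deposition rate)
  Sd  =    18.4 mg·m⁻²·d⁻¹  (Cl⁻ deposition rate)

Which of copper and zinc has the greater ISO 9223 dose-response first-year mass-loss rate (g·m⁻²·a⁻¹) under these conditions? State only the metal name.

copper

copper: T>10 °C ⇒ hinge -0.080·(18.1−10) = -0.6480
  sulphur-dioxide contribution → 0.6869 μm/a
  chloride contribution → 1.124 μm/a
  total first-year rate 1.811 μm/a
  mass loss = 1.811 μm/a × 8.96 g/cm³ = 16.22 g·m⁻²·a⁻¹
zinc: temperature factor f = -0.071·(8.1) = -0.5751
  sulphur-dioxide contribution → 0.8869 μm/a
  chloride contribution → 0.8394 μm/a
  ⇒ r_corr(zinc) = 1.726 μm/a
  mass loss = 1.726 μm/a × 7.14 g/cm³ = 12.33 g·m⁻²·a⁻¹
Ordering by g·m⁻²·a⁻¹: copper (16.2) > zinc (12.3)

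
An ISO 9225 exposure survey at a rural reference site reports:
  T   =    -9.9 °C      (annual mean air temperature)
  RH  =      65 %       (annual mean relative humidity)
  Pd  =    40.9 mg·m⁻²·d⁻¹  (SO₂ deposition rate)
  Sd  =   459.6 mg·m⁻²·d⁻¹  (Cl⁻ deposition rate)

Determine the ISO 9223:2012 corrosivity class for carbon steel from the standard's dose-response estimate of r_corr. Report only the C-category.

carbon steel: temperature factor f = +0.150·(-19.9) = -2.9850
  SO₂ term: 1.77·40.9^0.52·exp(0.02·65-2.9850) = 2.261
  Sd branch = 0.102·Sd^0.62·e^(0.033·RH+0.04·T) = 26.23 μm/a
  sum: 2.261 + 26.23 → r_corr = 28.49 μm/a
ISO 9223 Table 2 (carbon steel): 25 < 28.5 ≤ 50 μm/a ⇒ C3

C3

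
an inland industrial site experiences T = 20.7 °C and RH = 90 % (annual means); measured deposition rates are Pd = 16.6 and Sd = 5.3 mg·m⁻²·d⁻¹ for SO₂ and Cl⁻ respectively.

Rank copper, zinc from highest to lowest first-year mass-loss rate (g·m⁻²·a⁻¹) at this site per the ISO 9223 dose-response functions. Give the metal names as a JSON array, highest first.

copper: T>10 °C ⇒ hinge -0.080·(20.7−10) = -0.8560
  sulphur-dioxide contribution → 0.9459 μm/a
  chloride contribution → 1.132 μm/a
  ⇒ r_corr(copper) = 2.078 μm/a
  mass loss = 2.078 μm/a × 8.96 g/cm³ = 18.62 g·m⁻²·a⁻¹
zinc: f(T) = -0.071·(T−10) [T>10 °C] = -0.7597
  sulphur-dioxide contribution → 1.305 μm/a
  chloride contribution → 0.5404 μm/a
  ⇒ r_corr(zinc) = 1.845 μm/a
  mass loss = 1.845 μm/a × 7.14 g/cm³ = 13.17 g·m⁻²·a⁻¹
Ordering by g·m⁻²·a⁻¹: copper (18.6) > zinc (13.2)

["copper", "zinc"]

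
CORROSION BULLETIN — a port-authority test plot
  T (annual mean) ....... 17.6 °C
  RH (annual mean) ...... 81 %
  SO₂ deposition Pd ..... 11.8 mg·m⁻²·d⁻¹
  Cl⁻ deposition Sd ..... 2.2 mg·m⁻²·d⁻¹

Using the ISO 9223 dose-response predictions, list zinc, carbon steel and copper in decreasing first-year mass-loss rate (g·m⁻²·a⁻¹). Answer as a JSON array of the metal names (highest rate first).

["carbon steel", "copper", "zinc"]

zinc: f(T) = -0.071·(T−10) [T>10 °C] = -0.5396
  Pd branch = 0.0129·Pd^0.44·e^(0.046·RH+f) = 0.9248 μm/a
  Sd branch = 0.0175·Sd^0.57·e^(0.008·RH+0.085·T) = 0.2341 μm/a
  r_corr = 0.9248 + 0.2341 = 1.159 μm/a
  mass loss = 1.159 μm/a × 7.14 g/cm³ = 8.274 g·m⁻²·a⁻¹
carbon steel: T>10 °C ⇒ hinge -0.054·(17.6−10) = -0.4104
  SO₂ term: 1.77·11.8^0.52·exp(0.02·81-0.4104) = 21.41
  Cl⁻ term: 0.102·2.2^0.62·exp(0.033·81+0.04·17.6) = 4.87
  sum: 21.41 + 4.87 → r_corr = 26.28 μm/a
  mass loss = 26.28 μm/a × 7.85 g/cm³ = 206.3 g·m⁻²·a⁻¹
copper: f(T) = -0.080·(T−10) [T>10 °C] = -0.6080
  SO₂ term: 0.0053·11.8^0.26·exp(0.059·81-0.6080) = 0.6522
  Cl⁻ term: 0.01025·2.2^0.27·exp(0.036·81+0.049·17.6) = 0.5548
  sum: 0.6522 + 0.5548 → r_corr = 1.207 μm/a
  mass loss = 1.207 μm/a × 8.96 g/cm³ = 10.81 g·m⁻²·a⁻¹
Ordering by g·m⁻²·a⁻¹: carbon steel (206) > copper (10.8) > zinc (8.27)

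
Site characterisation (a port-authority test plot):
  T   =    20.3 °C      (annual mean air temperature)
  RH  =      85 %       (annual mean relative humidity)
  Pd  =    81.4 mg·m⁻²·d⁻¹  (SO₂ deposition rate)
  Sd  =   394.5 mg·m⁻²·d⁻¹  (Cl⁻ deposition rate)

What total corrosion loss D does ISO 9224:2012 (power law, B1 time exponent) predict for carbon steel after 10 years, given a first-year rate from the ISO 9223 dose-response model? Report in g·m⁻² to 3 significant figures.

carbon steel: temperature factor f = -0.054·(10.3) = -0.5562
  SO₂ term: 1.77·81.4^0.52·exp(0.02·85-0.5562) = 54.73
  Cl⁻ term: 0.102·394.5^0.62·exp(0.033·85+0.04·20.3) = 154.5
  r_corr = 54.73 + 154.5 = 209.3 μm/a
Power-law: D(10) = r_corr · 10^0.523
  D(10) = 209.3 × 10^0.523 = 209.3 × 3.334 = 697.7 μm
  Mass loss = 697.7 μm × 7.85 g/cm³ = 5477 g·m⁻²

D(10) = 5.48e+03 g·m⁻²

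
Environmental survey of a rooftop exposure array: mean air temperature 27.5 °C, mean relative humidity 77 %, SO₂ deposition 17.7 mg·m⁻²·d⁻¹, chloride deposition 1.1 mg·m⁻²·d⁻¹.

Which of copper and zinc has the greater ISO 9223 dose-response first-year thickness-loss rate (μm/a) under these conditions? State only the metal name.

copper: temperature factor f = -0.080·(17.5) = -1.4000
  Pd branch = 0.0053·Pd^0.26·e^(0.059·RH+f) = 0.2593 μm/a
  Sd branch = 0.01025·Sd^0.27·e^(0.036·RH+0.049·T) = 0.6471 μm/a
  sum: 0.2593 + 0.6471 → r_corr = 0.9064 μm/a
zinc: f(T) = -0.071·(T−10) [T>10 °C] = -1.2425
  SO₂ term: 0.0129·17.7^0.44·exp(0.046·77-1.2425) = 0.4554
  Cl⁻ term: 0.0175·1.1^0.57·exp(0.008·77+0.085·27.5) = 0.3543
  r_corr = 0.4554 + 0.3543 = 0.8096 μm/a
Ordering by μm/a: copper (0.906) > zinc (0.81)

copper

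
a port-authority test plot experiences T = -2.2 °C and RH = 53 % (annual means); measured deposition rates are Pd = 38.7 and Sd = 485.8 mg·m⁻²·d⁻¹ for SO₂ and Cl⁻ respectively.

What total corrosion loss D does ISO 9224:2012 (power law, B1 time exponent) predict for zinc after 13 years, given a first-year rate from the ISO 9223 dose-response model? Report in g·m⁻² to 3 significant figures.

D(13) = 70.0 g·m⁻²

zinc: temperature factor f = +0.038·(-12.2) = -0.4636
  SO₂ term: 0.0129·38.7^0.44·exp(0.046·53-0.4636) = 0.4641
  Cl⁻ term: 0.0175·485.8^0.57·exp(0.008·53+0.085·-2.2) = 0.7538
  sum: 0.4641 + 0.7538 → r_corr = 1.218 μm/a
ISO 9224: D(t) = r_corr · t^b with b = 0.813 (zinc, B1)
  D(13) = 1.218 × 13^0.813 = 1.218 × 8.047 = 9.801 μm
  Mass loss = 9.801 μm × 7.14 g/cm³ = 69.98 g·m⁻²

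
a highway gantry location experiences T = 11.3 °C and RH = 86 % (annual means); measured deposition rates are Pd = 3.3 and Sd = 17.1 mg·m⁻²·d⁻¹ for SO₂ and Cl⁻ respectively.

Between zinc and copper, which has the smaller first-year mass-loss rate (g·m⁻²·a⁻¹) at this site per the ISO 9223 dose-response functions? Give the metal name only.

zinc

zinc: f(T) = -0.071·(T−10) [T>10 °C] = -0.0923
  sulphur-dioxide contribution → 1.039 μm/a
  chloride contribution → 0.459 μm/a
  ⇒ r_corr(zinc) = 1.498 μm/a
  mass loss = 1.498 μm/a × 7.14 g/cm³ = 10.7 g·m⁻²·a⁻¹
copper: f(T) = -0.080·(T−10) [T>10 °C] = -0.1040
  sulphur-dioxide contribution → 1.041 μm/a
  chloride contribution → 0.8485 μm/a
  ⇒ r_corr(copper) = 1.89 μm/a
  mass loss = 1.89 μm/a × 8.96 g/cm³ = 16.93 g·m⁻²·a⁻¹
Ordering by g·m⁻²·a⁻¹: copper (16.9) > zinc (10.7)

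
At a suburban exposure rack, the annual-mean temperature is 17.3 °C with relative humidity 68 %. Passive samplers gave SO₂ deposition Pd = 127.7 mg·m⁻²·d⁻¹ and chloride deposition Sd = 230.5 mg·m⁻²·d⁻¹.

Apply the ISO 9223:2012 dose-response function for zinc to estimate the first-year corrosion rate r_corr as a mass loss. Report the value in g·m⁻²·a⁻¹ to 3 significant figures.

r_corr = 31.4 g·m⁻²·a⁻¹

zinc: T>10 °C ⇒ hinge -0.071·(17.3−10) = -0.5183
  sulphur-dioxide contribution → 1.481 μm/a
  chloride contribution → 2.915 μm/a
  ⇒ r_corr(zinc) = 4.397 μm/a
Convert to mass loss: 4.397 μm/a × 7.14 g/cm³ = 31.39 g·m⁻²·a⁻¹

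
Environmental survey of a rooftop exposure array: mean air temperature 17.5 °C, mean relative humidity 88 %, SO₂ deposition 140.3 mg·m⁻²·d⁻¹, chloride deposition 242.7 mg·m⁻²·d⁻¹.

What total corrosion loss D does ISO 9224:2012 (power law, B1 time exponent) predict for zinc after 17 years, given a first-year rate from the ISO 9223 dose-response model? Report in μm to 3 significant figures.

zinc: T>10 °C ⇒ hinge -0.071·(17.5−10) = -0.5325
  sulphur-dioxide contribution → 3.82 μm/a
  chloride contribution → 3.583 μm/a
  ⇒ r_corr(zinc) = 7.403 μm/a
Power-law: D(17) = r_corr · 17^0.813
  D(17) = 7.403 × 17^0.813 = 7.403 × 10.01 = 74.09 μm

D(17) = 74.1 μm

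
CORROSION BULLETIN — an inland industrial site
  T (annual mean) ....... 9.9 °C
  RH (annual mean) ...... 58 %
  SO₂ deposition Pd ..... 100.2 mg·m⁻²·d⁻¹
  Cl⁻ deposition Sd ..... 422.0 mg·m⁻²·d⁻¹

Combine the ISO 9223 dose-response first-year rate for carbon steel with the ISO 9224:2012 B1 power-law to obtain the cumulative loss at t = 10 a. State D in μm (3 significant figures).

carbon steel: T≤10 °C ⇒ hinge +0.150·(9.9−10) = -0.0150
  sulphur-dioxide contribution → 61.05 μm/a
  chloride contribution → 43.6 μm/a
  ⇒ r_corr(carbon steel) = 104.7 μm/a
ISO 9224: D(t) = r_corr · t^b with b = 0.523 (carbon steel, B1)
  D(10) = 104.7 × 10^0.523 = 104.7 × 3.334 = 348.9 μm

D(10) = 349 μm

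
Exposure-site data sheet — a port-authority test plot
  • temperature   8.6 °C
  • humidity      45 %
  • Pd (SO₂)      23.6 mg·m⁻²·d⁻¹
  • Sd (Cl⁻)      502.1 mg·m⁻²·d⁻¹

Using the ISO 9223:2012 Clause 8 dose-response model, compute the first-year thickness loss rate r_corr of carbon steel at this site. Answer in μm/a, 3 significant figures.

r_corr = 48.3 μm/a

carbon steel: f(T) = +0.150·(T−10) [T≤10 °C] = -0.2100
  Pd branch = 1.77·Pd^0.52·e^(0.02·RH+f) = 18.26 μm/a
  Cl⁻ term: 0.102·502.1^0.62·exp(0.033·45+0.04·8.6) = 30.02
  r_corr = 18.26 + 30.02 = 48.28 μm/a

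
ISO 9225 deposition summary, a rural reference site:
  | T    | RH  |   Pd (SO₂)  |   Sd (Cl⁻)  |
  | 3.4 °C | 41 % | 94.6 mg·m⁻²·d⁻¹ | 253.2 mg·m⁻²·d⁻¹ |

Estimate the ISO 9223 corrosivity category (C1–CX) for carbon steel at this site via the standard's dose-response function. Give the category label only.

C3

carbon steel: T≤10 °C ⇒ hinge +0.150·(3.4−10) = -0.9900
  SO₂ term: 1.77·94.6^0.52·exp(0.02·41-0.9900) = 15.91
  Cl⁻ term: 0.102·253.2^0.62·exp(0.033·41+0.04·3.4) = 13.98
  r_corr = 15.91 + 13.98 = 29.88 μm/a
Category bounds: 25…50 μm/a bracket r_corr ⇒ C3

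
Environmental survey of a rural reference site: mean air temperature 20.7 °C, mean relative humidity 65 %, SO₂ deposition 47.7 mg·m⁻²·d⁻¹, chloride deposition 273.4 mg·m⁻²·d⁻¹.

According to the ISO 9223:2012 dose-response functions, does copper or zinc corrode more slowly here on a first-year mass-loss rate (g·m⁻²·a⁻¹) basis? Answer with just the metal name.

copper: T>10 °C ⇒ hinge -0.080·(20.7−10) = -0.8560
  Pd branch = 0.0053·Pd^0.26·e^(0.059·RH+f) = 0.2847 μm/a
  Sd branch = 0.01025·Sd^0.27·e^(0.036·RH+0.049·T) = 1.335 μm/a
  r_corr = 0.2847 + 1.335 = 1.62 μm/a
  mass loss = 1.62 μm/a × 8.96 g/cm³ = 14.51 g·m⁻²·a⁻¹
zinc: temperature factor f = -0.071·(10.7) = -0.7597
  SO₂ term: 0.0129·47.7^0.44·exp(0.046·65-0.7597) = 0.6573
  Sd branch = 0.0175·Sd^0.57·e^(0.008·RH+0.085·T) = 4.188 μm/a
  sum: 0.6573 + 4.188 → r_corr = 4.845 μm/a
  mass loss = 4.845 μm/a × 7.14 g/cm³ = 34.59 g·m⁻²·a⁻¹
Ordering by g·m⁻²·a⁻¹: zinc (34.6) > copper (14.5)

copper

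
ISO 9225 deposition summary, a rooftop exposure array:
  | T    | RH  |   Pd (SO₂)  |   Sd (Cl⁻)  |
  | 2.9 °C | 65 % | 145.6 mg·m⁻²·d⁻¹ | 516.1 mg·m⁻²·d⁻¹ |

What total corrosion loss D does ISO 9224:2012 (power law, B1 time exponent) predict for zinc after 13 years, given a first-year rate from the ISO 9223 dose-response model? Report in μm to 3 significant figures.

zinc: T≤10 °C ⇒ hinge +0.038·(2.9−10) = -0.2698
  sulphur-dioxide contribution → 1.753 μm/a
  chloride contribution → 1.325 μm/a
  total first-year rate 3.078 μm/a
Power-law: D(13) = r_corr · 13^0.813
  D(13) = 3.078 × 13^0.813 = 3.078 × 8.047 = 24.77 μm

D(13) = 24.8 μm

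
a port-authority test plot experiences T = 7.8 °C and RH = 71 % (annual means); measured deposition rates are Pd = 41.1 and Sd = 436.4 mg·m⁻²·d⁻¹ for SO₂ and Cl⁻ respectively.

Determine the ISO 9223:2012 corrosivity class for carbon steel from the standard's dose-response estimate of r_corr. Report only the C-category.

C5

carbon steel: f(T) = +0.150·(T−10) [T≤10 °C] = -0.3300
  Pd branch = 1.77·Pd^0.52·e^(0.02·RH+f) = 36.35 μm/a
  Sd branch = 0.102·Sd^0.62·e^(0.033·RH+0.04·T) = 62.86 μm/a
  sum: 36.35 + 62.86 → r_corr = 99.21 μm/a
99.2 μm/a falls in (80, 200] for carbon steel → category C5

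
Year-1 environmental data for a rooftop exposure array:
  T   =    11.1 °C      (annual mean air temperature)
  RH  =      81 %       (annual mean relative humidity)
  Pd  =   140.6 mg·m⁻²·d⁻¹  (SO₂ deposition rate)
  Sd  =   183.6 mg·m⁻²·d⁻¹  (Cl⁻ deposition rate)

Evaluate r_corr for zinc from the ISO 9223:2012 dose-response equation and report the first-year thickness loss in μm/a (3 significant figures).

zinc: T>10 °C ⇒ hinge -0.071·(11.1−10) = -0.0781
  sulphur-dioxide contribution → 4.365 μm/a
  chloride contribution → 1.677 μm/a
  total first-year rate 6.042 μm/a

r_corr = 6.04 μm/a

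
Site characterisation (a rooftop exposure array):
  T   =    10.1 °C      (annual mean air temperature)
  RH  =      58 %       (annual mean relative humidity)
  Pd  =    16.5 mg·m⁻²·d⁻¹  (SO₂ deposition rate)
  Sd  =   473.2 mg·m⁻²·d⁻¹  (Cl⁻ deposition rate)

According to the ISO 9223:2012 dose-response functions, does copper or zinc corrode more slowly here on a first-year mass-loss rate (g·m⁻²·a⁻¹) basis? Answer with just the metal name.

copper: f(T) = -0.080·(T−10) [T>10 °C] = -0.0080
  Pd branch = 0.0053·Pd^0.26·e^(0.059·RH+f) = 0.3338 μm/a
  Sd branch = 0.01025·Sd^0.27·e^(0.036·RH+0.049·T) = 0.7157 μm/a
  sum: 0.3338 + 0.7157 → r_corr = 1.05 μm/a
  mass loss = 1.05 μm/a × 8.96 g/cm³ = 9.404 g·m⁻²·a⁻¹
zinc: temperature factor f = -0.071·(0.1) = -0.0071
  Pd branch = 0.0129·Pd^0.44·e^(0.046·RH+f) = 0.6337 μm/a
  Sd branch = 0.0175·Sd^0.57·e^(0.008·RH+0.085·T) = 2.199 μm/a
  sum: 0.6337 + 2.199 → r_corr = 2.832 μm/a
  mass loss = 2.832 μm/a × 7.14 g/cm³ = 20.22 g·m⁻²·a⁻¹
Ordering by g·m⁻²·a⁻¹: zinc (20.2) > copper (9.4)

copper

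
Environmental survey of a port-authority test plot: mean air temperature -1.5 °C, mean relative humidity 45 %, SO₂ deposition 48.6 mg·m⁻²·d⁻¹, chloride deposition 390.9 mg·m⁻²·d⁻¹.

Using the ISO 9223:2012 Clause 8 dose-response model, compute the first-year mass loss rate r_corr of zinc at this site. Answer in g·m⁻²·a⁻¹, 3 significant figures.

zinc: temperature factor f = +0.038·(-11.5) = -0.4370
  SO₂ term: 0.0129·48.6^0.44·exp(0.046·45-0.4370) = 0.3647
  Cl⁻ term: 0.0175·390.9^0.57·exp(0.008·45+0.085·-1.5) = 0.663
  r_corr = 0.3647 + 0.663 = 1.028 μm/a
Convert to mass loss: 1.028 μm/a × 7.14 g/cm³ = 7.337 g·m⁻²·a⁻¹

r_corr = 7.34 g·m⁻²·a⁻¹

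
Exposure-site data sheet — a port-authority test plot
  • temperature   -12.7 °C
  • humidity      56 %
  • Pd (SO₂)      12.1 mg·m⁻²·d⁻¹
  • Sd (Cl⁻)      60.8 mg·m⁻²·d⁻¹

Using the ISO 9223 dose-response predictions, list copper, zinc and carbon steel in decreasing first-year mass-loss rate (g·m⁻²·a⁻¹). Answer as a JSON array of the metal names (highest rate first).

copper: temperature factor f = +0.126·(-22.7) = -2.8602
  sulphur-dioxide contribution → 0.0158 μm/a
  chloride contribution → 0.1252 μm/a
  total first-year rate 0.141 μm/a
  mass loss = 0.141 μm/a × 8.96 g/cm³ = 1.263 g·m⁻²·a⁻¹
zinc: f(T) = +0.038·(T−10) [T≤10 °C] = -0.8626
  sulphur-dioxide contribution → 0.2144 μm/a
  chloride contribution → 0.09674 μm/a
  ⇒ r_corr(zinc) = 0.3111 μm/a
  mass loss = 0.3111 μm/a × 7.14 g/cm³ = 2.221 g·m⁻²·a⁻¹
carbon steel: temperature factor f = +0.150·(-22.7) = -3.4050
  sulphur-dioxide contribution → 0.6587 μm/a
  chloride contribution → 4.973 μm/a
  ⇒ r_corr(carbon steel) = 5.631 μm/a
  mass loss = 5.631 μm/a × 7.85 g/cm³ = 44.2 g·m⁻²·a⁻¹
Ordering by g·m⁻²·a⁻¹: carbon steel (44.2) > zinc (2.22) > copper (1.26)

["carbon steel", "zinc", "copper"]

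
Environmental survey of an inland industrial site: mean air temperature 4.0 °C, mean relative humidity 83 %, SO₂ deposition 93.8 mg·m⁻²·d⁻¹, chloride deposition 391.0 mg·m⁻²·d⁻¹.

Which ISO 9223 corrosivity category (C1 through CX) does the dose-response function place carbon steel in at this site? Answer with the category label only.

C5

carbon steel: T≤10 °C ⇒ hinge +0.150·(4.0−10) = -0.9000
  sulphur-dioxide contribution → 40.14 μm/a
  chloride contribution → 74.95 μm/a
  ⇒ r_corr(carbon steel) = 115.1 μm/a
Category bounds: 80…200 μm/a bracket r_corr ⇒ C5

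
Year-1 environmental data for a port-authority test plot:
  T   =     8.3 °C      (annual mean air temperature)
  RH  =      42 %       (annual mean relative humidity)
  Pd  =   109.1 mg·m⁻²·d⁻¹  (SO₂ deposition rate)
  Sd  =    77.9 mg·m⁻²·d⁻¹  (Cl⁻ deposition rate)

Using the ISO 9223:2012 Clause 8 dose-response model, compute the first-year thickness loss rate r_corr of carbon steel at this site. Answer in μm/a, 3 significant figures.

carbon steel: T≤10 °C ⇒ hinge +0.150·(8.3−10) = -0.2550
  Pd branch = 1.77·Pd^0.52·e^(0.02·RH+f) = 36.45 μm/a
  Sd branch = 0.102·Sd^0.62·e^(0.033·RH+0.04·T) = 8.462 μm/a
  sum: 36.45 + 8.462 → r_corr = 44.91 μm/a

r_corr = 44.9 μm/a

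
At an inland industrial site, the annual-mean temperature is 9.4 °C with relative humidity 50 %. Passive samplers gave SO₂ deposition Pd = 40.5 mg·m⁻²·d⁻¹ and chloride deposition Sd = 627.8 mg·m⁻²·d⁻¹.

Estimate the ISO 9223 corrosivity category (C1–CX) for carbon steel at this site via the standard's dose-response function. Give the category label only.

C4

carbon steel: T≤10 °C ⇒ hinge +0.150·(9.4−10) = -0.0900
  Pd branch = 1.77·Pd^0.52·e^(0.02·RH+f) = 30.13 μm/a
  Cl⁻ term: 0.102·627.8^0.62·exp(0.033·50+0.04·9.4) = 41.99
  sum: 30.13 + 41.99 → r_corr = 72.12 μm/a
Category bounds: 50…80 μm/a bracket r_corr ⇒ C4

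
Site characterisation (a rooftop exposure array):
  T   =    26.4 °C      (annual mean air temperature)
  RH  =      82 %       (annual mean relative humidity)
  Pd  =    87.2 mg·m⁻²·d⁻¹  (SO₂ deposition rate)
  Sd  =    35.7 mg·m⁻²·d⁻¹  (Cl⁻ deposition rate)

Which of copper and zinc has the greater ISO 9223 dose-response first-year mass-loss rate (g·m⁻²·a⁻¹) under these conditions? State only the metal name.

zinc

copper: temperature factor f = -0.080·(16.4) = -1.3120
  SO₂ term: 0.0053·87.2^0.26·exp(0.059·82-1.3120) = 0.5756
  Cl⁻ term: 0.01025·35.7^0.27·exp(0.036·82+0.049·26.4) = 1.878
  r_corr = 0.5756 + 1.878 = 2.454 μm/a
  mass loss = 2.454 μm/a × 8.96 g/cm³ = 21.99 g·m⁻²·a⁻¹
zinc: f(T) = -0.071·(T−10) [T>10 °C] = -1.1644
  SO₂ term: 0.0129·87.2^0.44·exp(0.046·82-1.1644) = 1.25
  Cl⁻ term: 0.0175·35.7^0.57·exp(0.008·82+0.085·26.4) = 2.441
  r_corr = 1.25 + 2.441 = 3.691 μm/a
  mass loss = 3.691 μm/a × 7.14 g/cm³ = 26.35 g·m⁻²·a⁻¹
Ordering by g·m⁻²·a⁻¹: zinc (26.4) > copper (22)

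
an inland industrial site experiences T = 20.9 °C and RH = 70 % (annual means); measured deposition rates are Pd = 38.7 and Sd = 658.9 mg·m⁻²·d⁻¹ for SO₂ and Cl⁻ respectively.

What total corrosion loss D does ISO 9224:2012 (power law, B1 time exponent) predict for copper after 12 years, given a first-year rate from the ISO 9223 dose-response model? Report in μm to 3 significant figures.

copper: temperature factor f = -0.080·(10.9) = -0.8720
  SO₂ term: 0.0053·38.7^0.26·exp(0.059·70-0.8720) = 0.3565
  Sd branch = 0.01025·Sd^0.27·e^(0.036·RH+0.049·T) = 2.046 μm/a
  sum: 0.3565 + 2.046 → r_corr = 2.403 μm/a
Long-term exponent b (ISO 9224 Table 2, B1) = 0.667
  D(12) = 2.403 × 12^0.667 = 2.403 × 5.246 = 12.6 μm

D(12) = 12.6 μm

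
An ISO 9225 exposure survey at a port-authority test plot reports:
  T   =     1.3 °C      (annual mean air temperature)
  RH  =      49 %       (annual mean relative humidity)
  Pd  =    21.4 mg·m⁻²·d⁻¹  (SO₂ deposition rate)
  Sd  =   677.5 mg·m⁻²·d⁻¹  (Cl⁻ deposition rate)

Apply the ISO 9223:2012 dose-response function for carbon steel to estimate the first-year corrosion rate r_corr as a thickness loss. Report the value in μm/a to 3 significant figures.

carbon steel: temperature factor f = +0.150·(-8.7) = -1.3050
  Pd branch = 1.77·Pd^0.52·e^(0.02·RH+f) = 6.29 μm/a
  Cl⁻ term: 0.102·677.5^0.62·exp(0.033·49+0.04·1.3) = 30.8
  r_corr = 6.29 + 30.8 = 37.09 μm/a

r_corr = 37.1 μm/a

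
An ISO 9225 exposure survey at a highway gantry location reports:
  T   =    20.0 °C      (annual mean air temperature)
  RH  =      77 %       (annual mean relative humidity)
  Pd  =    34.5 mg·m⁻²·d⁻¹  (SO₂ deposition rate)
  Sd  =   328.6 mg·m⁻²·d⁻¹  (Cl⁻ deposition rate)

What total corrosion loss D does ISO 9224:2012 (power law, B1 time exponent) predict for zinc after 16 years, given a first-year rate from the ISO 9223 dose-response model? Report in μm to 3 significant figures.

D(16) = 55.9 μm

zinc: f(T) = -0.071·(T−10) [T>10 °C] = -0.7100
  SO₂ term: 0.0129·34.5^0.44·exp(0.046·77-0.7100) = 1.04
  Cl⁻ term: 0.0175·328.6^0.57·exp(0.008·77+0.085·20.0) = 4.824
  r_corr = 1.04 + 4.824 = 5.864 μm/a
Power-law: D(16) = r_corr · 16^0.813
  D(16) = 5.864 × 16^0.813 = 5.864 × 9.527 = 55.86 μm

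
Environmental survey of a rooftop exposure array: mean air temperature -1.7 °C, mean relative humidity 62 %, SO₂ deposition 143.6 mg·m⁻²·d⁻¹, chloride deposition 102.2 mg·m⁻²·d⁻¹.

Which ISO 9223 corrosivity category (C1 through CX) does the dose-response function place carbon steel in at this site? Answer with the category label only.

carbon steel: T≤10 °C ⇒ hinge +0.150·(-1.7−10) = -1.7550
  Pd branch = 1.77·Pd^0.52·e^(0.02·RH+f) = 14 μm/a
  Sd branch = 0.102·Sd^0.62·e^(0.033·RH+0.04·T) = 12.99 μm/a
  r_corr = 14 + 12.99 = 26.98 μm/a
27 μm/a falls in (25, 50] for carbon steel → category C3

C3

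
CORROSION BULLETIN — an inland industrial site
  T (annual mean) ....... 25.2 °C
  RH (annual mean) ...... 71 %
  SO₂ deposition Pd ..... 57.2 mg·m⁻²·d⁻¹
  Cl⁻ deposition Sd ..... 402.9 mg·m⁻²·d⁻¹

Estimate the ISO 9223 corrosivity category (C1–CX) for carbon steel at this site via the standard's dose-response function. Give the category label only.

C5

carbon steel: T>10 °C ⇒ hinge -0.054·(25.2−10) = -0.8208
  SO₂ term: 1.77·57.2^0.52·exp(0.02·71-0.8208) = 26.43
  Sd branch = 0.102·Sd^0.62·e^(0.033·RH+0.04·T) = 120 μm/a
  sum: 26.43 + 120 → r_corr = 146.4 μm/a
146 μm/a falls in (80, 200] for carbon steel → category C5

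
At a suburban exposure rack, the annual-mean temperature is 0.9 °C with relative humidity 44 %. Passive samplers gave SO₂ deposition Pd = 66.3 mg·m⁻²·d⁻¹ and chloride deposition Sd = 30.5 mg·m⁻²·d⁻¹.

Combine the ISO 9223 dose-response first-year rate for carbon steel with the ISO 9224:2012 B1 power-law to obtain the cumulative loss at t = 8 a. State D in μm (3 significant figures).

D(8) = 39.8 μm

carbon steel: f(T) = +0.150·(T−10) [T≤10 °C] = -1.3650
  SO₂ term: 1.77·66.3^0.52·exp(0.02·44-1.3650) = 9.65
  Cl⁻ term: 0.102·30.5^0.62·exp(0.033·44+0.04·0.9) = 3.759
  r_corr = 9.65 + 3.759 = 13.41 μm/a
Long-term exponent b (ISO 9224 Table 2, B1) = 0.523
  D(8) = 13.41 × 8^0.523 = 13.41 × 2.967 = 39.78 μm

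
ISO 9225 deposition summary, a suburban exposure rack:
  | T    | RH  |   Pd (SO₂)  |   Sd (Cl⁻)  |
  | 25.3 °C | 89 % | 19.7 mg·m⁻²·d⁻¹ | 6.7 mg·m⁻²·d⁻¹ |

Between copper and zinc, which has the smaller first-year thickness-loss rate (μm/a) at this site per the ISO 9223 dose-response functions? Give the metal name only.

copper: f(T) = -0.080·(T−10) [T>10 °C] = -1.2240
  Pd branch = 0.0053·Pd^0.26·e^(0.059·RH+f) = 0.6453 μm/a
  Sd branch = 0.01025·Sd^0.27·e^(0.036·RH+0.049·T) = 1.458 μm/a
  sum: 0.6453 + 1.458 → r_corr = 2.103 μm/a
zinc: T>10 °C ⇒ hinge -0.071·(25.3−10) = -1.0863
  SO₂ term: 0.0129·19.7^0.44·exp(0.046·89-1.0863) = 0.9691
  Cl⁻ term: 0.0175·6.7^0.57·exp(0.008·89+0.085·25.3) = 0.9059
  r_corr = 0.9691 + 0.9059 = 1.875 μm/a
Ordering by μm/a: copper (2.1) > zinc (1.88)

zinc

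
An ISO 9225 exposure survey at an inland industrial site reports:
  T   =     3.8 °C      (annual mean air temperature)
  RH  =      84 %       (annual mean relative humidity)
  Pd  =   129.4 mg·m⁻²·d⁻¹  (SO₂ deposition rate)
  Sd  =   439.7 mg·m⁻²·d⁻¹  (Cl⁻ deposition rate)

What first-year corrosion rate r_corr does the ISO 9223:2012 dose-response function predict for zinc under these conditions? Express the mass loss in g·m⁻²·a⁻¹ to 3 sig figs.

r_corr = 40.3 g·m⁻²·a⁻¹

zinc: f(T) = +0.038·(T−10) [T≤10 °C] = -0.2356
  SO₂ term: 0.0129·129.4^0.44·exp(0.046·84-0.2356) = 4.127
  Cl⁻ term: 0.0175·439.7^0.57·exp(0.008·84+0.085·3.8) = 1.52
  r_corr = 4.127 + 1.52 = 5.647 μm/a
Convert to mass loss: 5.647 μm/a × 7.14 g/cm³ = 40.32 g·m⁻²·a⁻¹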